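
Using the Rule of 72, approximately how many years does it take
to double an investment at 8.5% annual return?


Formula: Years ≈ 72 / r
Substituting: Years ≈ 72 / 8.5
Years ≈ 8.5

8.5 years


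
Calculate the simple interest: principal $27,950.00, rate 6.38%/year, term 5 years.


Formula: I = P * r * t
Substituting: I = $27,950.00 * 0.0638 * 5
Step: I = $27,950.00 * 0.319
I = $8,916.05

$8,916.05


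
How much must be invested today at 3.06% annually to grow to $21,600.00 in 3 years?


Formula: PV = FV / (1 + r)^n
Substituting: PV = $21,600.00 / (1 + 0.0306)^3
Discount factor: (1.0306)^3 = 1.094638
PV = $21,600.00 / 1.094638 = $19,732.56

$19,732.56


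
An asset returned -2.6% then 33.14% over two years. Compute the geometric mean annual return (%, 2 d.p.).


Formula: Geometric mean = ((1+r1)*(1+r2))^(1/2) - 1
Product: (1 + -0.026) * (1 + 0.3314) = 0.974 * 1.3314 = 1.296784
Square root: 1.296784^0.5 = 1.138764
Geometric mean = 1.138764 - 1 = 0.138764
As percentage: 13.88%

13.88%


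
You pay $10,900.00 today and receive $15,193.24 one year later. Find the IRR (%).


Formula: IRR = C1/C0 - 1
Substituting: IRR = $15,193.24 / $10,900.00 - 1
Ratio: 1.393875 - 1 = 0.393875
IRR = 39.3875%

39.3875%


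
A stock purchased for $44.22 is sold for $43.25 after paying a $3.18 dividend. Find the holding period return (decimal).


Formula: HPR = (P1 - P0 + D) / P0
Gain: $43.25 - $44.22 + $3.18 = $2.21
HPR = $2.21 / $44.22 = 0.05

0.05


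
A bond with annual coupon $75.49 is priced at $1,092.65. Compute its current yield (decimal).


Formula: Current yield = annual coupon / price
Substituting: CY = $75.49 / $1,092.65
CY = 0.069089

0.069089


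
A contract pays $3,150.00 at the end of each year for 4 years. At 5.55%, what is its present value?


Formula: PV = PMT * (1 - (1+r)^(-n)) / r
Discount factor: (1 + 0.0555)^(-4) = 0.805688
Bracket: 1 - 0.805688 = 0.194312
PV = $3,150.00 * 0.194312 / 0.0555 = $11,028.50

$11,028.50


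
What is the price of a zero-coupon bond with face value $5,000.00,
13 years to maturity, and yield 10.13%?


Formula: Price = FV / (1 + r)^n
Substituting: Price = $5,000.00 / (1 + 0.1013)^13
Discount factor: (1.1013)^13 = 3.505688
Price = $5,000.00 / 3.505688 = $1,426.25

$1,426.25


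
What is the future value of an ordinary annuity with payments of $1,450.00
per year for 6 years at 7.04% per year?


Formula: FV = PMT * ((1+r)^n - 1) / r
Growth factor: (1 + 0.0704)^6 = 1.5041
Numerator: 1.5041 - 1 = 0.5041
FV = $1,450.00 * 0.5041 / 0.0704 = $10,382.73

$10,382.73


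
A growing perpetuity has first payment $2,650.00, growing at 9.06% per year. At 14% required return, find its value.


Formula: PV = C / (r - g)
Spread: r - g = 0.14 - 0.0906 = 0.0494
Substituting: PV = $2,650.00 / 0.0494
PV = $53,643.72

$53,643.72


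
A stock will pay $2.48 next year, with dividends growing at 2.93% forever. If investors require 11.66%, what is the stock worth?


Formula: P = D1 / (r - g)
Spread: r - g = 0.1166 - 0.0293 = 0.0873
Substituting: P = $2.48 / 0.0873
P = $28.41

$28.41


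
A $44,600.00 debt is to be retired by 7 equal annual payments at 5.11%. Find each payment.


Formula: PMT = PV * r / (1 - (1+r)^(-n))
Denominator: 1 - (1 + 0.0511)^(-7) = 0.294509
Numerator: $44,600.00 * 0.0511 = 2279.06
PMT = 2279.06 / 0.294509 = $7,738.52

$7,738.52


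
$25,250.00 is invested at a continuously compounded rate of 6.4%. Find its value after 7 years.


Formula: FV = P * e^(r*t)
Exponent: r*t = 0.064 * 7 = 0.448
e^(0.448) = 1.565179
FV = $25,250.00 * 1.565179 = $39,520.76

$39,520.76


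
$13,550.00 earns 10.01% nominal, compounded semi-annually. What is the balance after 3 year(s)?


Formula: FV = P * (1 + r/m)^(m*t)
Period rate: r/m = 0.1001 / 2 = 0.05005
Total periods: m*t = 2 * 3 = 6
Growth factor: (1 + 0.05005)^6 = 1.340479
FV = $13,550.00 * 1.340479 = $18,163.48

$18,163.48


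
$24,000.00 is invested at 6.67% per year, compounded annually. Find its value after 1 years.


Formula: FV = P * (1 + r)^n
Substituting: FV = $24,000.00 * (1 + 0.0667)^1
Growth factor: (1.0667)^1 = 1.0667
FV = $24,000.00 * 1.0667 = $25,600.80

$25,600.80


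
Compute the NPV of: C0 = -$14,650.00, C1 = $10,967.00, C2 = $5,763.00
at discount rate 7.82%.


Formula: NPV = C0 + C1/(1+r) + C2/(1+r)^2
Discount C1: $10,967.00 / (1 + 0.0782) = $10,171.58
Discount C2: $5,763.00 / (1 + 0.0782)^2 = $4,957.35
NPV = -$14,650.00 + $10,171.58 + $4,957.35 = $478.94

$478.94


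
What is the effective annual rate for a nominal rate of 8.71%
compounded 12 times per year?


Formula: EAR = (1 + r/m)^m - 1
Period rate: r/m = 0.0871 / 12 = 0.007258
Compounding: (1 + 0.007258)^12 = 1.090663
EAR = 1.090663 - 1 = 0.090663

0.090663


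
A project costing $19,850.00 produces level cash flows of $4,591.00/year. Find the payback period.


Formula: Payback = investment / annual cash flow
Substituting: Payback = $19,850.00 / $4,591.00
Payback = 4.3237 years

4.3237 years


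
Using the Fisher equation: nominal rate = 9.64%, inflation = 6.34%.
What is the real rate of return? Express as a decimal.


Formula: (1 + r_real) = (1 + r_nom) / (1 + inflation)
Substituting: (1 + r_real) = 1.0964 / 1.0634
(1 + r_real) = 1.031033
r_real = 1.031033 - 1 = 0.031033

0.031033


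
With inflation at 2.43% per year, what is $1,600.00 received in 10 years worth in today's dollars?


Formula: Real value = nominal / (1 + inflation)^years
Price level: (1 + 0.0243)^10 = 1.271369
Real value = $1,600.00 / 1.271369 = $1,258.49

$1,258.49


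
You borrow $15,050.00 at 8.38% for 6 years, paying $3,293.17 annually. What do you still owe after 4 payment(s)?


Formula: Balance = PV*(1+r)^k - PMT*((1+r)^k - 1)/r
Growth: (1 + 0.0838)^4 = 1.379738
Accumulated factor: ((1+r)^k - 1)/r = 4.531478
Balance = $15,050.00 * 1.379738 - $3,293.17 * 4.531478
Balance = $5,842.13

$5,842.13


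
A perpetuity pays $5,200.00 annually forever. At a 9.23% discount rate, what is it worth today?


Formula: PV = C / r
Substituting: PV = $5,200.00 / 0.0923
PV = $56,338.03

$56,338.03


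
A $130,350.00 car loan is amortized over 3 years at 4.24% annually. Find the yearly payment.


Formula: PMT = PV * r / (1 - (1+r)^(-n))
Denominator: 1 - (1 + 0.0424)^(-3) = 0.11713
Numerator: $130,350.00 * 0.0424 = 5526.84
PMT = 5526.84 / 0.11713 = $47,185.55

$47,185.55


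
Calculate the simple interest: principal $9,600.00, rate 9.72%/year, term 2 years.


Formula: I = P * r * t
Substituting: I = $9,600.00 * 0.0972 * 2
Step: I = $9,600.00 * 0.1944
I = $1,866.24

$1,866.24


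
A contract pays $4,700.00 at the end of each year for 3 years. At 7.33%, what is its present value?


Formula: PV = PMT * (1 - (1+r)^(-n)) / r
Discount factor: (1 + 0.0733)^(-3) = 0.808792
Bracket: 1 - 0.808792 = 0.191208
PV = $4,700.00 * 0.191208 / 0.0733 = $12,260.30

$12,260.30


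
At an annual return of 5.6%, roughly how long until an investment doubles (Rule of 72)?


Formula: Years ≈ 72 / r
Substituting: Years ≈ 72 / 5.6
Years ≈ 12.9

12.9 years


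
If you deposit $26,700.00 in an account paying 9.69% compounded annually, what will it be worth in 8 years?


Formula: FV = P * (1 + r)^n
Substituting: FV = $26,700.00 * (1 + 0.0969)^8
Growth factor: (1.0969)^8 = 2.095735
FV = $26,700.00 * 2.095735 = $55,956.11

$55,956.11


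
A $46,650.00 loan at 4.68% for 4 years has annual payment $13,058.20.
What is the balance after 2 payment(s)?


Formula: Balance = PV*(1+r)^k - PMT*((1+r)^k - 1)/r
Growth: (1 + 0.0468)^2 = 1.09579
Accumulated factor: ((1+r)^k - 1)/r = 2.0468
Balance = $46,650.00 * 1.09579 - $13,058.20 * 2.0468
Balance = $24,391.09

$24,391.09


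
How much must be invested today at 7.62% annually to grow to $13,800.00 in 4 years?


Formula: PV = FV / (1 + r)^n
Substituting: PV = $13,800.00 / (1 + 0.0762)^4
Discount factor: (1.0762)^4 = 1.341442
PV = $13,800.00 / 1.341442 = $10,287.44

$10,287.44


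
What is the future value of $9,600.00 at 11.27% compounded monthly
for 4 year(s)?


Formula: FV = P * (1 + r/m)^(m*t)
Period rate: r/m = 0.1127 / 12 = 0.009392
Total periods: m*t = 12 * 4 = 48
Growth factor: (1 + 0.009392)^48 = 1.566269
FV = $9,600.00 * 1.566269 = $15,036.18

$15,036.18


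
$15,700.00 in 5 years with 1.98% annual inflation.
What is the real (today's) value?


Formula: Real value = nominal / (1 + inflation)^years
Price level: (1 + 0.0198)^5 = 1.102999
Real value = $15,700.00 / 1.102999 = $14,233.92

$14,233.92


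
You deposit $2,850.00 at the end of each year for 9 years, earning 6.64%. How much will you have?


Formula: FV = PMT * ((1+r)^n - 1) / r
Growth factor: (1 + 0.0664)^9 = 1.783533
Numerator: 1.783533 - 1 = 0.783533
FV = $2,850.00 * 0.783533 / 0.0664 = $33,630.57

$33,630.57


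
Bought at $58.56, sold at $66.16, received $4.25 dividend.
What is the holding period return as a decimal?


Formula: HPR = (P1 - P0 + D) / P0
Gain: $66.16 - $58.56 + $4.25 = $11.85
HPR = $11.85 / $58.56 = 0.2024

0.2024


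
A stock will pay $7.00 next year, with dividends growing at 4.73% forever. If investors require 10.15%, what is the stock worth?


Formula: P = D1 / (r - g)
Spread: r - g = 0.1015 - 0.0473 = 0.0542
Substituting: P = $7.00 / 0.0542
P = $129.15

$129.15


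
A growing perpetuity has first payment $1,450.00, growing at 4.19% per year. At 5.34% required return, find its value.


Formula: PV = C / (r - g)
Spread: r - g = 0.0534 - 0.0419 = 0.0115
Substituting: PV = $1,450.00 / 0.0115
PV = $126,086.96

$126,086.96


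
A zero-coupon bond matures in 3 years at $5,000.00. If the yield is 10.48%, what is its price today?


Formula: Price = FV / (1 + r)^n
Substituting: Price = $5,000.00 / (1 + 0.1048)^3
Discount factor: (1.1048)^3 = 1.3485
Price = $5,000.00 / 1.3485 = $3,707.82

$3,707.82


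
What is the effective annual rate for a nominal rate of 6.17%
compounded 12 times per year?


Formula: EAR = (1 + r/m)^m - 1
Period rate: r/m = 0.0617 / 12 = 0.005142
Compounding: (1 + 0.005142)^12 = 1.063475
EAR = 1.063475 - 1 = 0.063475

0.063475


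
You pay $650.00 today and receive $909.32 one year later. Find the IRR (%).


Formula: IRR = C1/C0 - 1
Substituting: IRR = $909.32 / $650.00 - 1
Ratio: 1.398954 - 1 = 0.398954
IRR = 39.8954%

39.8954%


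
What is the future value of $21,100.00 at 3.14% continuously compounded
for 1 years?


Formula: FV = P * e^(r*t)
Exponent: r*t = 0.0314 * 1 = 0.0314
e^(0.0314) = 1.031898
FV = $21,100.00 * 1.031898 = $21,773.05

$21,773.05


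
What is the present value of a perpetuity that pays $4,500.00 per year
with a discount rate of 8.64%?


Formula: PV = C / r
Substituting: PV = $4,500.00 / 0.0864
PV = $52,083.33

$52,083.33


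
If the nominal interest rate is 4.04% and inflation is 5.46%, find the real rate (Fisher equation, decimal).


Formula: (1 + r_real) = (1 + r_nom) / (1 + inflation)
Substituting: (1 + r_real) = 1.0404 / 1.0546
(1 + r_real) = 0.986535
r_real = 0.986535 - 1 = -0.013465

-0.013465


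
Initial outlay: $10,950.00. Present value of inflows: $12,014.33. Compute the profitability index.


Formula: PI = PV(cash flows) / initial investment
Substituting: PI = $12,014.33 / $10,950.00
PI = 1.0972

1.0972


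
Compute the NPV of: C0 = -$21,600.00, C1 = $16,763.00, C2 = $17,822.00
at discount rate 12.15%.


Formula: NPV = C0 + C1/(1+r) + C2/(1+r)^2
Discount C1: $16,763.00 / (1 + 0.1215) = $14,946.95
Discount C2: $17,822.00 / (1 + 0.1215)^2 = $14,169.61
NPV = -$21,600.00 + $14,946.95 + $14,169.61 = $7,516.56

$7,516.56


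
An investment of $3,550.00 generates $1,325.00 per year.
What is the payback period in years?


Formula: Payback = investment / annual cash flow
Substituting: Payback = $3,550.00 / $1,325.00
Payback = 2.6792 years

2.6792 years


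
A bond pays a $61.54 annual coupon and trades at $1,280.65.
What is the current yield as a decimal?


Formula: Current yield = annual coupon / price
Substituting: CY = $61.54 / $1,280.65
CY = 0.048054

0.048054


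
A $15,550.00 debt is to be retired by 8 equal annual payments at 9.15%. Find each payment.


Formula: PMT = PV * r / (1 - (1+r)^(-n))
Denominator: 1 - (1 + 0.0915)^(-8) = 0.503625
Numerator: $15,550.00 * 0.0915 = 1422.825
PMT = 1422.825 / 0.503625 = $2,825.17

$2,825.17


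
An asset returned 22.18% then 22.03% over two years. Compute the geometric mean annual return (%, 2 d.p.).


Formula: Geometric mean = ((1+r1)*(1+r2))^(1/2) - 1
Product: (1 + 0.2218) * (1 + 0.2203) = 1.2218 * 1.2203 = 1.490963
Square root: 1.490963^0.5 = 1.22105
Geometric mean = 1.22105 - 1 = 0.22105
As percentage: 22.10%

22.10%


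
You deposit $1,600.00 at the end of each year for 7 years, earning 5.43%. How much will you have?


Formula: FV = PMT * ((1+r)^n - 1) / r
Growth factor: (1 + 0.0543)^7 = 1.447936
Numerator: 1.447936 - 1 = 0.447936
FV = $1,600.00 * 0.447936 / 0.0543 = $13,198.86

$13,198.86


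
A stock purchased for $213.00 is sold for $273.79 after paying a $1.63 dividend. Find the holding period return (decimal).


Formula: HPR = (P1 - P0 + D) / P0
Gain: $273.79 - $213.00 + $1.63 = $62.42
HPR = $62.42 / $213.00 = 0.2931

0.2931


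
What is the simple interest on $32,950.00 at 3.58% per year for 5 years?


Formula: I = P * r * t
Substituting: I = $32,950.00 * 0.0358 * 5
Step: I = $32,950.00 * 0.179
I = $5,898.05

$5,898.05


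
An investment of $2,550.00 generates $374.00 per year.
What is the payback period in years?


Formula: Payback = investment / annual cash flow
Substituting: Payback = $2,550.00 / $374.00
Payback = 6.8182 years

6.8182 years


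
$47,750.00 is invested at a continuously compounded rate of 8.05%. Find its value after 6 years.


Formula: FV = P * e^(r*t)
Exponent: r*t = 0.0805 * 6 = 0.483
e^(0.483) = 1.62093
FV = $47,750.00 * 1.62093 = $77,399.40

$77,399.40


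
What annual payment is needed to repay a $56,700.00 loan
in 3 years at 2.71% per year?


Formula: PMT = PV * r / (1 - (1+r)^(-n))
Denominator: 1 - (1 + 0.0271)^(-3) = 0.077085
Numerator: $56,700.00 * 0.0271 = 1536.57
PMT = 1536.57 / 0.077085 = $19,933.51

$19,933.51


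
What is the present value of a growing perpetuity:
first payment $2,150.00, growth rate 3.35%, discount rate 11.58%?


Formula: PV = C / (r - g)
Spread: r - g = 0.1158 - 0.0335 = 0.0823
Substituting: PV = $2,150.00 / 0.0823
PV = $26,123.94

$26,123.94


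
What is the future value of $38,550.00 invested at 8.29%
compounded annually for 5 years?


Formula: FV = P * (1 + r)^n
Substituting: FV = $38,550.00 * (1 + 0.0829)^5
Growth factor: (1.0829)^5 = 1.489161
FV = $38,550.00 * 1.489161 = $57,407.17

$57,407.17


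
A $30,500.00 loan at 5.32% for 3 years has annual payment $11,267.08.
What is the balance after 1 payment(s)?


Formula: Balance = PV*(1+r)^k - PMT*((1+r)^k - 1)/r
Growth: (1 + 0.0532)^1 = 1.0532
Accumulated factor: ((1+r)^k - 1)/r = 1.0
Balance = $30,500.00 * 1.0532 - $11,267.08 * 1.0
Balance = $20,855.52

$20,855.52


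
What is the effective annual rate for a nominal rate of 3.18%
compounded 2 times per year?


Formula: EAR = (1 + r/m)^m - 1
Period rate: r/m = 0.0318 / 2 = 0.0159
Compounding: (1 + 0.0159)^2 = 1.032053
EAR = 1.032053 - 1 = 0.032053

0.032053


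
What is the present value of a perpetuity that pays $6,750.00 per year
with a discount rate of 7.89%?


Formula: PV = C / r
Substituting: PV = $6,750.00 / 0.0789
PV = $85,551.33

$85,551.33


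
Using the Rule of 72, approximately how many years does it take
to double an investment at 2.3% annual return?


Formula: Years ≈ 72 / r
Substituting: Years ≈ 72 / 2.3
Years ≈ 31.3

31.3 years


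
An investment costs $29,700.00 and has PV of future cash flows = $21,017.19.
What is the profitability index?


Formula: PI = PV(cash flows) / initial investment
Substituting: PI = $21,017.19 / $29,700.00
PI = 0.7076

0.7076


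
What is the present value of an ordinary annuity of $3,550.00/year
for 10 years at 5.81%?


Formula: PV = PMT * (1 - (1+r)^(-n)) / r
Discount factor: (1 + 0.0581)^(-10) = 0.568503
Bracket: 1 - 0.568503 = 0.431497
PV = $3,550.00 * 0.431497 / 0.0581 = $26,365.13

$26,365.13


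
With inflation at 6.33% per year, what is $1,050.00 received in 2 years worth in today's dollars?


Formula: Real value = nominal / (1 + inflation)^years
Price level: (1 + 0.0633)^2 = 1.130607
Real value = $1,050.00 / 1.130607 = $928.70

$928.70


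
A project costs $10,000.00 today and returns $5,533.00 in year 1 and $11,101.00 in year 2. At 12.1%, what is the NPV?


Formula: NPV = C0 + C1/(1+r) + C2/(1+r)^2
Discount C1: $5,533.00 / (1 + 0.121) = $4,935.77
Discount C2: $11,101.00 / (1 + 0.121)^2 = $8,833.87
NPV = -$10,000.00 + $4,935.77 + $8,833.87 = $3,769.64

$3,769.64


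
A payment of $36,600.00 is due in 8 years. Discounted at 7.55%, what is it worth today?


Formula: PV = FV / (1 + r)^n
Substituting: PV = $36,600.00 / (1 + 0.0755)^8
Discount factor: (1.0755)^8 = 1.790125
PV = $36,600.00 / 1.790125 = $20,445.50

$20,445.50


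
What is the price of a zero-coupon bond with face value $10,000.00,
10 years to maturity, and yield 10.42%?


Formula: Price = FV / (1 + r)^n
Substituting: Price = $10,000.00 / (1 + 0.1042)^10
Discount factor: (1.1042)^10 = 2.694495
Price = $10,000.00 / 2.694495 = $3,711.27

$3,711.27


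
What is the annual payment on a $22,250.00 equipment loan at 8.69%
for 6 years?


Formula: PMT = PV * r / (1 - (1+r)^(-n))
Denominator: 1 - (1 + 0.0869)^(-6) = 0.393456
Numerator: $22,250.00 * 0.0869 = 1933.525
PMT = 1933.525 / 0.393456 = $4,914.21

$4,914.21


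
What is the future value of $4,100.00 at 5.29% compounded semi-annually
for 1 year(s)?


Formula: FV = P * (1 + r/m)^(m*t)
Period rate: r/m = 0.0529 / 2 = 0.02645
Total periods: m*t = 2 * 1 = 2
Growth factor: (1 + 0.02645)^2 = 1.0536
FV = $4,100.00 * 1.0536 = $4,319.76

$4,319.76


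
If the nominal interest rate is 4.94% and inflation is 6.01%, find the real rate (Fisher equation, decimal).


Formula: (1 + r_real) = (1 + r_nom) / (1 + inflation)
Substituting: (1 + r_real) = 1.0494 / 1.0601
(1 + r_real) = 0.989907
r_real = 0.989907 - 1 = -0.010093

-0.010093


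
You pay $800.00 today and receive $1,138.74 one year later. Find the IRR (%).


Formula: IRR = C1/C0 - 1
Substituting: IRR = $1,138.74 / $800.00 - 1
Ratio: 1.423425 - 1 = 0.423425
IRR = 42.3425%

42.3425%


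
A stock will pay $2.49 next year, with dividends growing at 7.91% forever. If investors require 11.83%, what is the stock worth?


Formula: P = D1 / (r - g)
Spread: r - g = 0.1183 - 0.0791 = 0.0392
Substituting: P = $2.49 / 0.0392
P = $63.52

$63.52


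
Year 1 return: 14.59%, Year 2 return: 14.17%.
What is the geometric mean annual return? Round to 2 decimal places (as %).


Formula: Geometric mean = ((1+r1)*(1+r2))^(1/2) - 1
Product: (1 + 0.1459) * (1 + 0.1417) = 1.1459 * 1.1417 = 1.308274
Square root: 1.308274^0.5 = 1.143798
Geometric mean = 1.143798 - 1 = 0.143798
As percentage: 14.38%

14.38%


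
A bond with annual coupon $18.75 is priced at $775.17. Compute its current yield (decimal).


Formula: Current yield = annual coupon / price
Substituting: CY = $18.75 / $775.17
CY = 0.024188

0.024188


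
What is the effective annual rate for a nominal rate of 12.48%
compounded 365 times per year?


Formula: EAR = (1 + r/m)^m - 1
Period rate: r/m = 0.1248 / 365 = 0.000342
Compounding: (1 + 0.000342)^365 = 1.132898
EAR = 1.132898 - 1 = 0.132898

0.132898


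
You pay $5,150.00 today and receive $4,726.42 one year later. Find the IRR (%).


Formula: IRR = C1/C0 - 1
Substituting: IRR = $4,726.42 / $5,150.00 - 1
Ratio: 0.917751 - 1 = -0.082249
IRR = -8.2249%

-8.2249%


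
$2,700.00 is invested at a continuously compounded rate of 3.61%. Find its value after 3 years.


Formula: FV = P * e^(r*t)
Exponent: r*t = 0.0361 * 3 = 0.1083
e^(0.1083) = 1.114382
FV = $2,700.00 * 1.114382 = $3,008.83

$3,008.83


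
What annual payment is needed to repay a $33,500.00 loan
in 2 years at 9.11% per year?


Formula: PMT = PV * r / (1 - (1+r)^(-n))
Denominator: 1 - (1 + 0.0911)^(-2) = 0.160016
Numerator: $33,500.00 * 0.0911 = 3051.85
PMT = 3051.85 / 0.160016 = $19,072.13

$19,072.13


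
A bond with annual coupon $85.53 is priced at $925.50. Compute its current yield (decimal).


Formula: Current yield = annual coupon / price
Substituting: CY = $85.53 / $925.50
CY = 0.092415

0.092415


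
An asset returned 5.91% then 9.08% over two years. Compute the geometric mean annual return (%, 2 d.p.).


Formula: Geometric mean = ((1+r1)*(1+r2))^(1/2) - 1
Product: (1 + 0.0591) * (1 + 0.0908) = 1.0591 * 1.0908 = 1.155266
Square root: 1.155266^0.5 = 1.074833
Geometric mean = 1.074833 - 1 = 0.074833
As percentage: 7.48%

7.48%


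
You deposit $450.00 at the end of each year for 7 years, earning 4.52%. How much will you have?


Formula: FV = PMT * ((1+r)^n - 1) / r
Growth factor: (1 + 0.0452)^7 = 1.362686
Numerator: 1.362686 - 1 = 0.362686
FV = $450.00 * 0.362686 / 0.0452 = $3,610.81

$3,610.81


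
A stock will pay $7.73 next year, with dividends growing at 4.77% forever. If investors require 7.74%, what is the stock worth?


Formula: P = D1 / (r - g)
Spread: r - g = 0.0774 - 0.0477 = 0.0297
Substituting: P = $7.73 / 0.0297
P = $260.27

$260.27


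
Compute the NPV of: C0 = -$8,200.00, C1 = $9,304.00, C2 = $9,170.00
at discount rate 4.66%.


Formula: NPV = C0 + C1/(1+r) + C2/(1+r)^2
Discount C1: $9,304.00 / (1 + 0.0466) = $8,889.74
Discount C2: $9,170.00 / (1 + 0.0466)^2 = $8,371.59
NPV = -$8,200.00 + $8,889.74 + $8,371.59 = $9,061.33

$9,061.33


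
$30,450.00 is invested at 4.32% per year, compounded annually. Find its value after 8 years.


Formula: FV = P * (1 + r)^n
Substituting: FV = $30,450.00 * (1 + 0.0432)^8
Growth factor: (1.0432)^8 = 1.402622
FV = $30,450.00 * 1.402622 = $42,709.84

$42,709.84


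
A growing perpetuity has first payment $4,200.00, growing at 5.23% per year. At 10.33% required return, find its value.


Formula: PV = C / (r - g)
Spread: r - g = 0.1033 - 0.0523 = 0.051
Substituting: PV = $4,200.00 / 0.051
PV = $82,352.94

$82,352.94


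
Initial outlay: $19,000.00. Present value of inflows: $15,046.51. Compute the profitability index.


Formula: PI = PV(cash flows) / initial investment
Substituting: PI = $15,046.51 / $19,000.00
PI = 0.7919

0.7919


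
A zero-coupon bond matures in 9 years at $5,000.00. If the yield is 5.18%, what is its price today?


Formula: Price = FV / (1 + r)^n
Substituting: Price = $5,000.00 / (1 + 0.0518)^9
Discount factor: (1.0518)^9 = 1.575428
Price = $5,000.00 / 1.575428 = $3,173.74

$3,173.74


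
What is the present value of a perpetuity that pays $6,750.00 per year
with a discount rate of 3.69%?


Formula: PV = C / r
Substituting: PV = $6,750.00 / 0.0369
PV = $182,926.83

$182,926.83


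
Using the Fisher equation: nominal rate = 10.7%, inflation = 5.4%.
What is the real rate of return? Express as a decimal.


Formula: (1 + r_real) = (1 + r_nom) / (1 + inflation)
Substituting: (1 + r_real) = 1.107 / 1.054
(1 + r_real) = 1.050285
r_real = 1.050285 - 1 = 0.050285

0.050285


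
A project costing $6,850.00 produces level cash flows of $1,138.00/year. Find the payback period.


Formula: Payback = investment / annual cash flow
Substituting: Payback = $6,850.00 / $1,138.00
Payback = 6.0193 years

6.0193 years


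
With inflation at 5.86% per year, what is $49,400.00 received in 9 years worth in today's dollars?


Formula: Real value = nominal / (1 + inflation)^years
Price level: (1 + 0.0586)^9 = 1.669502
Real value = $49,400.00 / 1.669502 = $29,589.66

$29,589.66


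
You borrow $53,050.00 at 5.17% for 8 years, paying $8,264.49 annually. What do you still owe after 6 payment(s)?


Formula: Balance = PV*(1+r)^k - PMT*((1+r)^k - 1)/r
Growth: (1 + 0.0517)^6 = 1.353167
Accumulated factor: ((1+r)^k - 1)/r = 6.831074
Balance = $53,050.00 * 1.353167 - $8,264.49 * 6.831074
Balance = $15,330.14

$15,330.14


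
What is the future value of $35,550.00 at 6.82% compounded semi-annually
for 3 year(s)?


Formula: FV = P * (1 + r/m)^(m*t)
Period rate: r/m = 0.0682 / 2 = 0.0341
Total periods: m*t = 2 * 3 = 6
Growth factor: (1 + 0.0341)^6 = 1.222856
FV = $35,550.00 * 1.222856 = $43,472.52

$43,472.52


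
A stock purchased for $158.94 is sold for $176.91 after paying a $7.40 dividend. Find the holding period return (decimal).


Formula: HPR = (P1 - P0 + D) / P0
Gain: $176.91 - $158.94 + $7.40 = $25.37
HPR = $25.37 / $158.94 = 0.1596

0.1596


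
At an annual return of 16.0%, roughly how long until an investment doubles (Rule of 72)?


Formula: Years ≈ 72 / r
Substituting: Years ≈ 72 / 16.0
Years ≈ 4.5

4.5 years


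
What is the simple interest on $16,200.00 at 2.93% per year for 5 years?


Formula: I = P * r * t
Substituting: I = $16,200.00 * 0.0293 * 5
Step: I = $16,200.00 * 0.1465
I = $2,373.30

$2,373.30


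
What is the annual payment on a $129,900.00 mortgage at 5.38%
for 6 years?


Formula: PMT = PV * r / (1 - (1+r)^(-n))
Denominator: 1 - (1 + 0.0538)^(-6) = 0.269785
Numerator: $129,900.00 * 0.0538 = 6988.62
PMT = 6988.62 / 0.269785 = $25,904.42

$25,904.42


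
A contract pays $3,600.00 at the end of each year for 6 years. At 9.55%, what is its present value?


Formula: PV = PMT * (1 - (1+r)^(-n)) / r
Discount factor: (1 + 0.0955)^(-6) = 0.57853
Bracket: 1 - 0.57853 = 0.42147
PV = $3,600.00 * 0.42147 / 0.0955 = $15,887.88

$15,887.88


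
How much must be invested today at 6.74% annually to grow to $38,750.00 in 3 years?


Formula: PV = FV / (1 + r)^n
Substituting: PV = $38,750.00 / (1 + 0.0674)^3
Discount factor: (1.0674)^3 = 1.216134
PV = $38,750.00 / 1.216134 = $31,863.25

$31,863.25


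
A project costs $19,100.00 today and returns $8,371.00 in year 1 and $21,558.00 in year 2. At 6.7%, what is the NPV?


Formula: NPV = C0 + C1/(1+r) + C2/(1+r)^2
Discount C1: $8,371.00 / (1 + 0.067) = $7,845.36
Discount C2: $21,558.00 / (1 + 0.067)^2 = $18,935.62
NPV = -$19,100.00 + $7,845.36 + $18,935.62 = $7,680.99

$7,680.99


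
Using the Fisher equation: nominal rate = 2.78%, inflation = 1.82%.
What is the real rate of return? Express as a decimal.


Formula: (1 + r_real) = (1 + r_nom) / (1 + inflation)
Substituting: (1 + r_real) = 1.0278 / 1.0182
(1 + r_real) = 1.009428
r_real = 1.009428 - 1 = 0.009428

0.009428


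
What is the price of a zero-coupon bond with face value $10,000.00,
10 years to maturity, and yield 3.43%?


Formula: Price = FV / (1 + r)^n
Substituting: Price = $10,000.00 / (1 + 0.0343)^10
Discount factor: (1.0343)^10 = 1.401087
Price = $10,000.00 / 1.401087 = $7,137.31

$7,137.31


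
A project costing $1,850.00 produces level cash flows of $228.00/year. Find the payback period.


Formula: Payback = investment / annual cash flow
Substituting: Payback = $1,850.00 / $228.00
Payback = 8.114 years

8.114 years


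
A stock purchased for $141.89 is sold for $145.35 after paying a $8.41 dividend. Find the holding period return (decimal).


Formula: HPR = (P1 - P0 + D) / P0
Gain: $145.35 - $141.89 + $8.41 = $11.87
HPR = $11.87 / $141.89 = 0.0837

0.0837


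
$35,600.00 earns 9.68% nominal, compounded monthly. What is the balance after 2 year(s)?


Formula: FV = P * (1 + r/m)^(m*t)
Period rate: r/m = 0.0968 / 12 = 0.008067
Total periods: m*t = 12 * 2 = 24
Growth factor: (1 + 0.008067)^24 = 1.212669
FV = $35,600.00 * 1.212669 = $43,171.00

$43,171.00


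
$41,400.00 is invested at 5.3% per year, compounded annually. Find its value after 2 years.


Formula: FV = P * (1 + r)^n
Substituting: FV = $41,400.00 * (1 + 0.053)^2
Growth factor: (1.053)^2 = 1.108809
FV = $41,400.00 * 1.108809 = $45,904.69

$45,904.69


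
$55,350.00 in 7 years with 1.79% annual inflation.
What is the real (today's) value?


Formula: Real value = nominal / (1 + inflation)^years
Price level: (1 + 0.0179)^7 = 1.132233
Real value = $55,350.00 / 1.132233 = $48,885.70

$48,885.70


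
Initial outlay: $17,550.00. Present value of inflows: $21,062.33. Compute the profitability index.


Formula: PI = PV(cash flows) / initial investment
Substituting: PI = $21,062.33 / $17,550.00
PI = 1.2001

1.2001


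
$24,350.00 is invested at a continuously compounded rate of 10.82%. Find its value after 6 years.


Formula: FV = P * e^(r*t)
Exponent: r*t = 0.1082 * 6 = 0.6492
e^(0.6492) = 1.914009
FV = $24,350.00 * 1.914009 = $46,606.12

$46,606.12


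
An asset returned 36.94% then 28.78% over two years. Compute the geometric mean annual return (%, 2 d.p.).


Formula: Geometric mean = ((1+r1)*(1+r2))^(1/2) - 1
Product: (1 + 0.3694) * (1 + 0.2878) = 1.3694 * 1.2878 = 1.763513
Square root: 1.763513^0.5 = 1.327973
Geometric mean = 1.327973 - 1 = 0.327973
As percentage: 32.80%

32.80%


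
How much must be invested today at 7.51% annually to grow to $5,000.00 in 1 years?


Formula: PV = FV / (1 + r)^n
Substituting: PV = $5,000.00 / (1 + 0.0751)^1
Discount factor: (1.0751)^1 = 1.0751
PV = $5,000.00 / 1.0751 = $4,650.73

$4,650.73


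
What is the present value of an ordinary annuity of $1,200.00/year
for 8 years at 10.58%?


Formula: PV = PMT * (1 - (1+r)^(-n)) / r
Discount factor: (1 + 0.1058)^(-8) = 0.447288
Bracket: 1 - 0.447288 = 0.552712
PV = $1,200.00 * 0.552712 / 0.1058 = $6,268.94

$6,268.94


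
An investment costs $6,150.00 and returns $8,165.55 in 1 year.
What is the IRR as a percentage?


Formula: IRR = C1/C0 - 1
Substituting: IRR = $8,165.55 / $6,150.00 - 1
Ratio: 1.327732 - 1 = 0.327732
IRR = 32.7732%

32.7732%


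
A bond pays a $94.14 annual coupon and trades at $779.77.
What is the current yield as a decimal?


Formula: Current yield = annual coupon / price
Substituting: CY = $94.14 / $779.77
CY = 0.120728

0.120728


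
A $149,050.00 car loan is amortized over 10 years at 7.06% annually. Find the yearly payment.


Formula: PMT = PV * r / (1 - (1+r)^(-n))
Denominator: 1 - (1 + 0.0706)^(-10) = 0.494492
Numerator: $149,050.00 * 0.0706 = 10522.93
PMT = 10522.93 / 0.494492 = $21,280.26

$21,280.26


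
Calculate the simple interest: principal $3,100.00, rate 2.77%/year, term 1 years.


Formula: I = P * r * t
Substituting: I = $3,100.00 * 0.0277 * 1
Step: I = $3,100.00 * 0.0277
I = $85.87

$85.87


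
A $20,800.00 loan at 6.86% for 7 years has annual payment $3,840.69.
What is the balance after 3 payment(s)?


Formula: Balance = PV*(1+r)^k - PMT*((1+r)^k - 1)/r
Growth: (1 + 0.0686)^3 = 1.220241
Accumulated factor: ((1+r)^k - 1)/r = 3.210506
Balance = $20,800.00 * 1.220241 - $3,840.69 * 3.210506
Balance = $13,050.45

$13,050.45


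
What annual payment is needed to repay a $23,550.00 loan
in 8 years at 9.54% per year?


Formula: PMT = PV * r / (1 - (1+r)^(-n))
Denominator: 1 - (1 + 0.0954)^(-8) = 0.517588
Numerator: $23,550.00 * 0.0954 = 2246.67
PMT = 2246.67 / 0.517588 = $4,340.65

$4,340.65


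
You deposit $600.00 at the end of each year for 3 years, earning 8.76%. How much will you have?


Formula: FV = PMT * ((1+r)^n - 1) / r
Growth factor: (1 + 0.0876)^3 = 1.286494
Numerator: 1.286494 - 1 = 0.286494
FV = $600.00 * 0.286494 / 0.0876 = $1,962.28

$1,962.28


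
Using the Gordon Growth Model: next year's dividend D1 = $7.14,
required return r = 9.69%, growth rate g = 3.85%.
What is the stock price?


Formula: P = D1 / (r - g)
Spread: r - g = 0.0969 - 0.0385 = 0.0584
Substituting: P = $7.14 / 0.0584
P = $122.26

$122.26


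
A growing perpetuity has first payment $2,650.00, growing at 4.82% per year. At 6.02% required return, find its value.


Formula: PV = C / (r - g)
Spread: r - g = 0.0602 - 0.0482 = 0.012
Substituting: PV = $2,650.00 / 0.012
PV = $220,833.33

$220,833.33


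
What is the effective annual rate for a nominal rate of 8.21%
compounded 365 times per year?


Formula: EAR = (1 + r/m)^m - 1
Period rate: r/m = 0.0821 / 365 = 0.000225
Compounding: (1 + 0.000225)^365 = 1.085554
EAR = 1.085554 - 1 = 0.085554

0.085554


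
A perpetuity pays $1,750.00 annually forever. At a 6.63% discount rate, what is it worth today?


Formula: PV = C / r
Substituting: PV = $1,750.00 / 0.0663
PV = $26,395.17

$26,395.17


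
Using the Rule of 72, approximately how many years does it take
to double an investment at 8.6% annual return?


Formula: Years ≈ 72 / r
Substituting: Years ≈ 72 / 8.6
Years ≈ 8.4

8.4 years


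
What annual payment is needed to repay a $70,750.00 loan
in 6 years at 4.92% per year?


Formula: PMT = PV * r / (1 - (1+r)^(-n))
Denominator: 1 - (1 + 0.0492)^(-6) = 0.250364
Numerator: $70,750.00 * 0.0492 = 3480.9
PMT = 3480.9 / 0.250364 = $13,903.34

$13,903.34


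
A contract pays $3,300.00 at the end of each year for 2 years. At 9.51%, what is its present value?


Formula: PV = PMT * (1 - (1+r)^(-n)) / r
Discount factor: (1 + 0.0951)^(-2) = 0.833859
Bracket: 1 - 0.833859 = 0.166141
PV = $3,300.00 * 0.166141 / 0.0951 = $5,765.16

$5,765.16


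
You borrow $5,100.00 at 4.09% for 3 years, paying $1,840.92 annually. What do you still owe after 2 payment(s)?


Formula: Balance = PV*(1+r)^k - PMT*((1+r)^k - 1)/r
Growth: (1 + 0.0409)^2 = 1.083473
Accumulated factor: ((1+r)^k - 1)/r = 2.0409
Balance = $5,100.00 * 1.083473 - $1,840.92 * 2.0409
Balance = $1,768.58

$1,768.58


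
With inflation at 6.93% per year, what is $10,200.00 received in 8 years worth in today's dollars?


Formula: Real value = nominal / (1 + inflation)^years
Price level: (1 + 0.0693)^8 = 1.709214
Real value = $10,200.00 / 1.709214 = $5,967.65

$5,967.65


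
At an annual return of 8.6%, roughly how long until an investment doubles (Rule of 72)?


Formula: Years ≈ 72 / r
Substituting: Years ≈ 72 / 8.6
Years ≈ 8.4

8.4 years


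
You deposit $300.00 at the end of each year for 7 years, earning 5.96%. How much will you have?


Formula: FV = PMT * ((1+r)^n - 1) / r
Growth factor: (1 + 0.0596)^7 = 1.499663
Numerator: 1.499663 - 1 = 0.499663
FV = $300.00 * 0.499663 / 0.0596 = $2,515.08

$2,515.08


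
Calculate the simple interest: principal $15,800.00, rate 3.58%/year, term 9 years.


Formula: I = P * r * t
Substituting: I = $15,800.00 * 0.0358 * 9
Step: I = $15,800.00 * 0.3222
I = $5,090.76

$5,090.76


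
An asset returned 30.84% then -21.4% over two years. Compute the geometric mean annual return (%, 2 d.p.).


Formula: Geometric mean = ((1+r1)*(1+r2))^(1/2) - 1
Product: (1 + 0.3084) * (1 + -0.214) = 1.3084 * 0.786 = 1.028402
Square root: 1.028402^0.5 = 1.014102
Geometric mean = 1.014102 - 1 = 0.014102
As percentage: 1.41%

1.41%


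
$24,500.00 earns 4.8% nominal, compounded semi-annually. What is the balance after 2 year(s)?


Formula: FV = P * (1 + r/m)^(m*t)
Period rate: r/m = 0.048 / 2 = 0.024
Total periods: m*t = 2 * 2 = 4
Growth factor: (1 + 0.024)^4 = 1.099512
FV = $24,500.00 * 1.099512 = $26,938.03

$26,938.03


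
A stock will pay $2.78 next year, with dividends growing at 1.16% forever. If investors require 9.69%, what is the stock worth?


Formula: P = D1 / (r - g)
Spread: r - g = 0.0969 - 0.0116 = 0.0853
Substituting: P = $2.78 / 0.0853
P = $32.59

$32.59


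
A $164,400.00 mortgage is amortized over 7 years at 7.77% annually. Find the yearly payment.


Formula: PMT = PV * r / (1 - (1+r)^(-n))
Denominator: 1 - (1 + 0.0777)^(-7) = 0.407737
Numerator: $164,400.00 * 0.0777 = 12773.88
PMT = 12773.88 / 0.407737 = $31,328.75

$31,328.75


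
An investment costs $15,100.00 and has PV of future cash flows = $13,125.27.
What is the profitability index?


Formula: PI = PV(cash flows) / initial investment
Substituting: PI = $13,125.27 / $15,100.00
PI = 0.8692

0.8692


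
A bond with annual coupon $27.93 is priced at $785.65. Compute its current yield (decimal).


Formula: Current yield = annual coupon / price
Substituting: CY = $27.93 / $785.65
CY = 0.03555

0.03555


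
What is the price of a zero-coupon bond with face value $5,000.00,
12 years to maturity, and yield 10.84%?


Formula: Price = FV / (1 + r)^n
Substituting: Price = $5,000.00 / (1 + 0.1084)^12
Discount factor: (1.1084)^12 = 3.438414
Price = $5,000.00 / 3.438414 = $1,454.16

$1,454.16


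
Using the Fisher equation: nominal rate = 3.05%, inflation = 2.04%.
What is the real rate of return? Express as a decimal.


Formula: (1 + r_real) = (1 + r_nom) / (1 + inflation)
Substituting: (1 + r_real) = 1.0305 / 1.0204
(1 + r_real) = 1.009898
r_real = 1.009898 - 1 = 0.009898

0.009898


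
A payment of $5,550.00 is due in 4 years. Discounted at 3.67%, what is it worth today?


Formula: PV = FV / (1 + r)^n
Substituting: PV = $5,550.00 / (1 + 0.0367)^4
Discount factor: (1.0367)^4 = 1.155081
PV = $5,550.00 / 1.155081 = $4,804.86

$4,804.86


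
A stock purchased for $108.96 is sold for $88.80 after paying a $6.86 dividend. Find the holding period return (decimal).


Formula: HPR = (P1 - P0 + D) / P0
Gain: $88.80 - $108.96 + $6.86 = -$13.30
HPR = -$13.30 / $108.96 = -0.1221

-0.1221


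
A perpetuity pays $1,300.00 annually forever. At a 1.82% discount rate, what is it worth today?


Formula: PV = C / r
Substituting: PV = $1,300.00 / 0.0182
PV = $71,428.57

$71,428.57


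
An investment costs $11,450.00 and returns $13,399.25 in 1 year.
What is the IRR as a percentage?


Formula: IRR = C1/C0 - 1
Substituting: IRR = $13,399.25 / $11,450.00 - 1
Ratio: 1.17024 - 1 = 0.17024
IRR = 17.024%

17.024%


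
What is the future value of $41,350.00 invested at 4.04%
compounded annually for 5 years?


Formula: FV = P * (1 + r)^n
Substituting: FV = $41,350.00 * (1 + 0.0404)^5
Growth factor: (1.0404)^5 = 1.218994
FV = $41,350.00 * 1.218994 = $50,405.42

$50,405.42


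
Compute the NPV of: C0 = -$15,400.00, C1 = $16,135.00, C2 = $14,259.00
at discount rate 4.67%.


Formula: NPV = C0 + C1/(1+r) + C2/(1+r)^2
Discount C1: $16,135.00 / (1 + 0.0467) = $15,415.11
Discount C2: $14,259.00 / (1 + 0.0467)^2 = $13,015.01
NPV = -$15,400.00 + $15,415.11 + $13,015.01 = $13,030.13

$13,030.13


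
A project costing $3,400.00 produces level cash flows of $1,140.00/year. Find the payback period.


Formula: Payback = investment / annual cash flow
Substituting: Payback = $3,400.00 / $1,140.00
Payback = 2.9825 years

2.9825 years


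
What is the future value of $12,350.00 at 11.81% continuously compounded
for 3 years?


Formula: FV = P * e^(r*t)
Exponent: r*t = 0.1181 * 3 = 0.3543
e^(0.3543) = 1.425183
FV = $12,350.00 * 1.425183 = $17,601.01

$17,601.01


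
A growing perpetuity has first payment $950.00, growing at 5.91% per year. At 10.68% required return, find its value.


Formula: PV = C / (r - g)
Spread: r - g = 0.1068 - 0.0591 = 0.0477
Substituting: PV = $950.00 / 0.0477
PV = $19,916.14

$19,916.14


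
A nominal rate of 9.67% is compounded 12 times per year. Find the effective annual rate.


Formula: EAR = (1 + r/m)^m - 1
Period rate: r/m = 0.0967 / 12 = 0.008058
Compounding: (1 + 0.008058)^12 = 1.101103
EAR = 1.101103 - 1 = 0.101103

0.101103


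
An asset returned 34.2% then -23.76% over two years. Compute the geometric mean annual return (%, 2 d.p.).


Formula: Geometric mean = ((1+r1)*(1+r2))^(1/2) - 1
Product: (1 + 0.342) * (1 + -0.2376) = 1.342 * 0.7624 = 1.023141
Square root: 1.023141^0.5 = 1.011504
Geometric mean = 1.011504 - 1 = 0.011504
As percentage: 1.15%

1.15%


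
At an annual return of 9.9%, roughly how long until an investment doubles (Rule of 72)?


Formula: Years ≈ 72 / r
Substituting: Years ≈ 72 / 9.9
Years ≈ 7.3

7.3 years


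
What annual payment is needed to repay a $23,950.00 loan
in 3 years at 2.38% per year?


Formula: PMT = PV * r / (1 - (1+r)^(-n))
Denominator: 1 - (1 + 0.0238)^(-3) = 0.068132
Numerator: $23,950.00 * 0.0238 = 570.01
PMT = 570.01 / 0.068132 = $8,366.32

$8,366.32
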